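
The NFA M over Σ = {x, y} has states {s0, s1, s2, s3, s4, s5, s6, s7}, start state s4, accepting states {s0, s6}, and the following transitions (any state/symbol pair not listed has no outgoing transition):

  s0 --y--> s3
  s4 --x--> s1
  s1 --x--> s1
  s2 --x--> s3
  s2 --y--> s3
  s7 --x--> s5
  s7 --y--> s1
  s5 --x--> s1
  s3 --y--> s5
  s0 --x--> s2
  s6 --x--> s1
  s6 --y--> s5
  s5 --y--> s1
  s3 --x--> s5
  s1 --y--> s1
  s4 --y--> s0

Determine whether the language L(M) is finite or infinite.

The useful states (reachable from s4 and able to reach an accepting state) are {s0, s4}.
Restricted to these states the transition graph has no cycle, so every accepting path has bounded length and L is finite.

finite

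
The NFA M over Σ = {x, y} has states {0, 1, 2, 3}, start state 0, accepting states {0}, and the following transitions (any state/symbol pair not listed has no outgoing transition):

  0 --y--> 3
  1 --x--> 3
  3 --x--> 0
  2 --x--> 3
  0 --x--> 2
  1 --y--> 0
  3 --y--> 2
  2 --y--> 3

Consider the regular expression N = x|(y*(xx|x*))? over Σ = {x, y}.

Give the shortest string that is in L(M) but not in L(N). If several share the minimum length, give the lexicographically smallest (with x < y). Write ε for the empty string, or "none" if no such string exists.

xyx

The string xyx is accepted by M but not by N.
No shorter string lies in the difference, and xyx is the lexicographically first length-3 string in L(M) \ L(N).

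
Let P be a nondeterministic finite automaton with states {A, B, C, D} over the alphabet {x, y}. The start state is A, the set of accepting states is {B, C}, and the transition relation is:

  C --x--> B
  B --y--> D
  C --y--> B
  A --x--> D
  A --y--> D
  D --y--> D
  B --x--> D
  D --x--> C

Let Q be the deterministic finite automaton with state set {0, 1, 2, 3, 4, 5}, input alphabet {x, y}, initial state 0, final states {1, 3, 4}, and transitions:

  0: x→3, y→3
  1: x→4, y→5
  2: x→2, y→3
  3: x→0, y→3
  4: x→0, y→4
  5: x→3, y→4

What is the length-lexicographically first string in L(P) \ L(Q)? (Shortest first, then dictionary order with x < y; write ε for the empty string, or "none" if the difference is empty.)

The string xx is accepted by P but not by Q.
No shorter string lies in the difference, and xx is the lexicographically first length-2 string in L(P) \ L(Q).

xx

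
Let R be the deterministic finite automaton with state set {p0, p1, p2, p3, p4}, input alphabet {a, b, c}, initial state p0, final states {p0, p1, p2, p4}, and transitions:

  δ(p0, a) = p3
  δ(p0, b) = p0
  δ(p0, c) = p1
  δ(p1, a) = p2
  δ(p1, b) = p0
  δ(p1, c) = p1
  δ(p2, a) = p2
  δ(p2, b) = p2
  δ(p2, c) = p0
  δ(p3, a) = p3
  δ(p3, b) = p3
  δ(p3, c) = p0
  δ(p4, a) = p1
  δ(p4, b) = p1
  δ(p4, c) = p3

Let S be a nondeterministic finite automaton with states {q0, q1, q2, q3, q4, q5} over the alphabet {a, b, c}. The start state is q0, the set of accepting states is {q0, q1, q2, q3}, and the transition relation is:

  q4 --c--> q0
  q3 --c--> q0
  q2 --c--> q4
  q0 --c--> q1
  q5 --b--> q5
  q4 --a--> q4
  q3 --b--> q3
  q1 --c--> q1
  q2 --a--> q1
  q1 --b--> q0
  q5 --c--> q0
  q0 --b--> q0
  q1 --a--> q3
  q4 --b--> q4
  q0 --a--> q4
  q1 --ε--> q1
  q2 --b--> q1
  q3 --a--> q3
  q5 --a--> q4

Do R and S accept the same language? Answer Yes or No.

Exploring the product automaton R × S from the start pair (p0, q0), following both machines on each input symbol, reaches 4 state pairs: (p0, q0), (p3, q4), (p1, q1), (p2, q3).
R accepts in {p0, p1, p2, p4} and S accepts in {q0, q1, q2, q3}. In every reachable pair the two components are either both accepting — (p0, q0), (p1, q1), (p2, q3) — or both non-accepting, so no string is accepted by exactly one of the machines: L(R) \ L(S) and L(S) \ L(R) are both empty.
Hence every string is accepted by R iff it is accepted by S, and the two languages coincide.

Yes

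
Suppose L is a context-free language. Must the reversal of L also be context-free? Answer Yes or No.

Yes

Reversing the right-hand side of every production of a context-free grammar for L gives a context-free grammar for Lᴿ (induction on derivation length).
So the context-free languages are closed under reversal.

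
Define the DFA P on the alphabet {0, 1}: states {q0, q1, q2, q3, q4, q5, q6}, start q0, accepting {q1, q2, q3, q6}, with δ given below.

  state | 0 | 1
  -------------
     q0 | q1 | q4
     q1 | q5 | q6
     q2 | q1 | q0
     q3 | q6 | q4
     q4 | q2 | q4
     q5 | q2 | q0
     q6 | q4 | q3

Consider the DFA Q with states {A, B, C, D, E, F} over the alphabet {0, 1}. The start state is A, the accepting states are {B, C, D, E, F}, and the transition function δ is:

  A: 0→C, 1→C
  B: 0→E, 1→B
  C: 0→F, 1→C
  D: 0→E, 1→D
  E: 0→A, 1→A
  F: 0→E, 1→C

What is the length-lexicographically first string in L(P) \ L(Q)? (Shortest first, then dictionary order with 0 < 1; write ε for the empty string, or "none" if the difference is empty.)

The string 0000 is accepted by P but not by Q.
No shorter string lies in the difference, and 0000 is the lexicographically first length-4 string in L(P) \ L(Q).

0000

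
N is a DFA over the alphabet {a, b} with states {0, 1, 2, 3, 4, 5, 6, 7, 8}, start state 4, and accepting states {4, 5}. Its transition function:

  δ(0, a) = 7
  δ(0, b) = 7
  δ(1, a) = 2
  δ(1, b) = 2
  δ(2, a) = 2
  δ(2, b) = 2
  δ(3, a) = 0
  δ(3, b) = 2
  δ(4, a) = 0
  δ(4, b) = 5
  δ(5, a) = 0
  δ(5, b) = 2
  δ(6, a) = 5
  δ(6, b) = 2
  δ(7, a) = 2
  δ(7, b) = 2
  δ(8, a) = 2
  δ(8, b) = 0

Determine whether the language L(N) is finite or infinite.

The useful states (reachable from 4 and able to reach an accepting state) are {4, 5}.
Restricted to these states the transition graph has no cycle, so every accepting path has bounded length and L is finite.

finite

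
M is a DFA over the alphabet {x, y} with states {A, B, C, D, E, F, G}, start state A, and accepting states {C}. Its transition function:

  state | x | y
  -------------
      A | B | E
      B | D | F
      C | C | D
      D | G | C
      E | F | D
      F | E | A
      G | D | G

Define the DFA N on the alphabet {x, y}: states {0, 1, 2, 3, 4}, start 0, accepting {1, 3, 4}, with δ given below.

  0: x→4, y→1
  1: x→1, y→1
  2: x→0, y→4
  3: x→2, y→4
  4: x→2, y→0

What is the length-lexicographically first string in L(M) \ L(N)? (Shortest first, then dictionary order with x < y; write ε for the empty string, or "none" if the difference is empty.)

The string xxyx is accepted by M but not by N.
No shorter string lies in the difference, and xxyx is the lexicographically first length-4 string in L(M) \ L(N).

xxyx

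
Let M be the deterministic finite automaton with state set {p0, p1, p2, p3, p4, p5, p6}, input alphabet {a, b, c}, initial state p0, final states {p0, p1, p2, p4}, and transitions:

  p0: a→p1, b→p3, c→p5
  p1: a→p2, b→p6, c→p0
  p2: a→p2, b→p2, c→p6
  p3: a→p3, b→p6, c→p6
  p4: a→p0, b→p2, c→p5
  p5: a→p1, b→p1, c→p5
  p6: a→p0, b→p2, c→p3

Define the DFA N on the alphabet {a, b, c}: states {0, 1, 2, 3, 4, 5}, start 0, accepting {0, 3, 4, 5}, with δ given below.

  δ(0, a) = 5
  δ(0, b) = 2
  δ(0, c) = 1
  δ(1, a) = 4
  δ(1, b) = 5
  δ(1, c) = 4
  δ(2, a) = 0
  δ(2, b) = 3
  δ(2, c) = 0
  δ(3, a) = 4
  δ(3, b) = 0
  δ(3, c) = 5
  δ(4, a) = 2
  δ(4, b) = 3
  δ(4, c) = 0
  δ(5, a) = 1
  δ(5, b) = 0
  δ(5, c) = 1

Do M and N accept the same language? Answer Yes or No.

The string aa is accepted by M but rejected by N.
So L(M) ≠ L(N).

No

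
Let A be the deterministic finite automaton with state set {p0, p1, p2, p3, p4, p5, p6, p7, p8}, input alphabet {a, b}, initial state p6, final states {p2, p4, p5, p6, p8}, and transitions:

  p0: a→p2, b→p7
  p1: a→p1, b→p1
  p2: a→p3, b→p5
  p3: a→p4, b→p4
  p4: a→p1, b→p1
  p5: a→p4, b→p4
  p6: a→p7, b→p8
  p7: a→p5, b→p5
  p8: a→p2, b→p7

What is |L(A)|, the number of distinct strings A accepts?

The useful subgraph on states {p2, p3, p4, p5, p6, p7, p8} is acyclic, so L(A) is finite; the longest accepting path visits 5 useful states, giving maximum string length 4.
Counting accepting paths from p6 by length: 1 of length 0, 1 of length 1, 3 of length 2, 7 of length 3, 8 of length 4. Total 20.

20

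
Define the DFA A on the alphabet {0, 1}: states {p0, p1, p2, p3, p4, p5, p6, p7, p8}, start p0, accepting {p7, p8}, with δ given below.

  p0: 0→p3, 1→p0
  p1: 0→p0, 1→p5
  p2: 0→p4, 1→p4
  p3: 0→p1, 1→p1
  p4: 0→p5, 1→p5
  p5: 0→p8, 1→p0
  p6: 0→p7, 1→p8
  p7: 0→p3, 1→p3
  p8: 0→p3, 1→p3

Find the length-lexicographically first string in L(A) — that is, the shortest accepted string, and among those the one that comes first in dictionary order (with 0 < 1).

0010

A breadth-first search from p0 reaches an accepting state first via the path p0 → p3 → p1 → p5 → p8 on input 0010.
No string of length < 4 is accepted (BFS exhausts all shorter strings without reaching an accepting state), and 0010 is the lexicographically least accepting string of length 4.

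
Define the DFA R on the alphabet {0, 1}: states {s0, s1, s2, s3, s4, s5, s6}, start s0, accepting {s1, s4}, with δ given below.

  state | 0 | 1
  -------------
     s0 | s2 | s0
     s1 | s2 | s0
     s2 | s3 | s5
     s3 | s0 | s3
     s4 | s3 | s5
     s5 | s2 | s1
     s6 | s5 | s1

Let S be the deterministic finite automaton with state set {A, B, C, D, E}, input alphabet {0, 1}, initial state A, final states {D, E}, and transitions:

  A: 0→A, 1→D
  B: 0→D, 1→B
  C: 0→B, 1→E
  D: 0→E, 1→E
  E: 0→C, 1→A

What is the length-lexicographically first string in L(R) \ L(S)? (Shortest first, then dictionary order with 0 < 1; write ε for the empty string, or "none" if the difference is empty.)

11011

The string 11011 is accepted by R but not by S.
No shorter string lies in the difference, and 11011 is the lexicographically first length-5 string in L(R) \ L(S).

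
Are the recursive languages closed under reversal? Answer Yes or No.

Reverse the input on the tape and then run the decider for L; this halts and accepts exactly Lᴿ.
So the recursive languages are closed under reversal.

Yes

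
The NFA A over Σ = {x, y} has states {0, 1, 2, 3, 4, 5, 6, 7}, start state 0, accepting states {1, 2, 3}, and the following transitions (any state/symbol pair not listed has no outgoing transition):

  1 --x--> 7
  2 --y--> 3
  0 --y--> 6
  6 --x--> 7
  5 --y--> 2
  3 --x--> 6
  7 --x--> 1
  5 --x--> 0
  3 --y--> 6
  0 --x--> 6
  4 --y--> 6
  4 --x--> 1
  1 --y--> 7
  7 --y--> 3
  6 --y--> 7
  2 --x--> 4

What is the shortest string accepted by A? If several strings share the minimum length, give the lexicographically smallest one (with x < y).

xxx

A breadth-first search from 0 reaches an accepting state first via the path 0 → 6 → 7 → 1 on input xxx.
No string of length < 3 is accepted (BFS exhausts all shorter strings without reaching an accepting state), and xxx is the lexicographically least accepting string of length 3.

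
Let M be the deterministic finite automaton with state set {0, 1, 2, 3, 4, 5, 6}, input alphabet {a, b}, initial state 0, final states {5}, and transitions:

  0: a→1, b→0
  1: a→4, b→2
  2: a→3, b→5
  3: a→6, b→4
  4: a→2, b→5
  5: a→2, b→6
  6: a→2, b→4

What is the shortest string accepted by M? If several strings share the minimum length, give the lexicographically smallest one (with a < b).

A breadth-first search from 0 reaches an accepting state first via the path 0 → 1 → 4 → 5 on input aab.
No string of length < 3 is accepted (BFS exhausts all shorter strings without reaching an accepting state), and aab is the lexicographically least accepting string of length 3.

aab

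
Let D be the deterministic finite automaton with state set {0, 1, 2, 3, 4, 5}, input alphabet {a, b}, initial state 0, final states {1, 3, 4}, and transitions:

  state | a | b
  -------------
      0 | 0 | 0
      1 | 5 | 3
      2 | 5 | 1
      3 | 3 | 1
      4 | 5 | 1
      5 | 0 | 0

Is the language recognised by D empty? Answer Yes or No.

The states reachable from the start state are {0}.
None of the accepting states {1, 3, 4} is reachable, so no string is accepted and L(D) = ∅.

Yes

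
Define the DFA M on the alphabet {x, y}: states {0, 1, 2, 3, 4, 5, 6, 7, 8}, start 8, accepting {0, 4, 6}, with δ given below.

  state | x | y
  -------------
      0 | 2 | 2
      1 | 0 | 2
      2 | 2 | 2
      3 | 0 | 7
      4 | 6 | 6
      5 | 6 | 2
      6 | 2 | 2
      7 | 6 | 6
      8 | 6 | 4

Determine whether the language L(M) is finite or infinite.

finite

The useful states (reachable from 8 and able to reach an accepting state) are {4, 6, 8}.
Restricted to these states the transition graph has no cycle, so every accepting path has bounded length and L is finite.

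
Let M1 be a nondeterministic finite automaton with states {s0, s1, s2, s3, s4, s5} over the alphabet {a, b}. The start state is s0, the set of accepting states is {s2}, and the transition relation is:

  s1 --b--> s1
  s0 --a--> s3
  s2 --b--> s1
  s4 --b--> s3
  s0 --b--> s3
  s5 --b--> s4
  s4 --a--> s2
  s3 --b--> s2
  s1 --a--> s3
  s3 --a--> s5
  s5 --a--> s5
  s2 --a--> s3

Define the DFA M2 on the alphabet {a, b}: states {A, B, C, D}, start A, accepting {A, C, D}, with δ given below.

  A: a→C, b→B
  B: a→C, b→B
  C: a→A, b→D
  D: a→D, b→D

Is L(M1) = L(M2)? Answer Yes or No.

No

The string bb is accepted by M1 but rejected by M2.
So L(M1) ≠ L(M2).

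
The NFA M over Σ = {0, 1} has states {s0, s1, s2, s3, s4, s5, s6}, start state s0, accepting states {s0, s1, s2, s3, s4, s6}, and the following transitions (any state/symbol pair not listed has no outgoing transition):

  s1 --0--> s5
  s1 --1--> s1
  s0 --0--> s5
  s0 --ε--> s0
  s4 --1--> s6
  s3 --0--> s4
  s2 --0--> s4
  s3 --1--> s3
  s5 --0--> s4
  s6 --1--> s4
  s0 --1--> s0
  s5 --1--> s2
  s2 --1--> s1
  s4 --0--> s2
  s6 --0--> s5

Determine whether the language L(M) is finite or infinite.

infinite

State s0 is reachable from the start and can reach an accepting state, and it lies on the cycle s0 → s0.
Traversing that cycle any number of times yields accepted strings of unbounded length, so the language is infinite.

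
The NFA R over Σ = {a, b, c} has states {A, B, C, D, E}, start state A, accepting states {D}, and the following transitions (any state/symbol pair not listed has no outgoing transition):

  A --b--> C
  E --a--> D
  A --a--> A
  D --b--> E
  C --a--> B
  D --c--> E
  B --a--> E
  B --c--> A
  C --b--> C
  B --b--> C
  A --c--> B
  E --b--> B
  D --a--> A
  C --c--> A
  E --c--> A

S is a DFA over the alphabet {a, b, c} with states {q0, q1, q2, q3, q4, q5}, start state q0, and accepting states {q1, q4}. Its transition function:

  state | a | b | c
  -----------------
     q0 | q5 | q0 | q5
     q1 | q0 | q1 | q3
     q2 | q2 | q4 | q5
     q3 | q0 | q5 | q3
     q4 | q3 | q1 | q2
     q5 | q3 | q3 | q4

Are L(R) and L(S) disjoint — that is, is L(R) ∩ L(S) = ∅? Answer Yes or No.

Exploring the product automaton R × S from the start pair (A, q0), following both machines on each input symbol, reaches 25 state pairs: (A, q0), (A, q5), (C, q0), (B, q5), (A, q3), (C, q3), (B, q4), (E, q3), (A, q4), (C, q5), (B, q3), (B, q0), (C, q1), (A, q2), (D, q0), (B, q2), (E, q0), (E, q5), (C, q4), (E, q2), (D, q5), (D, q3), (D, q2), (E, q4), (B, q1).
R accepts in {D} and S accepts in {q1, q4}; no reachable pair has both components accepting, so no string drives both machines to acceptance simultaneously and L(R) ∩ L(S) = ∅.
So no string is accepted by both, and the intersection is empty.

Yes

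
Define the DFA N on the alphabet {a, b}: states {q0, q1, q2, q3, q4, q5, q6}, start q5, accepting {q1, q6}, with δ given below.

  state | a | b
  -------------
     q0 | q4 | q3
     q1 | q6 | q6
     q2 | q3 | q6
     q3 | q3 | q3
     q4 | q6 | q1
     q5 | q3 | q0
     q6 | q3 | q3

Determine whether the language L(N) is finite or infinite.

The useful states (reachable from q5 and able to reach an accepting state) are {q0, q1, q4, q5, q6}.
Restricted to these states the transition graph has no cycle, so every accepting path has bounded length and L is finite.

finite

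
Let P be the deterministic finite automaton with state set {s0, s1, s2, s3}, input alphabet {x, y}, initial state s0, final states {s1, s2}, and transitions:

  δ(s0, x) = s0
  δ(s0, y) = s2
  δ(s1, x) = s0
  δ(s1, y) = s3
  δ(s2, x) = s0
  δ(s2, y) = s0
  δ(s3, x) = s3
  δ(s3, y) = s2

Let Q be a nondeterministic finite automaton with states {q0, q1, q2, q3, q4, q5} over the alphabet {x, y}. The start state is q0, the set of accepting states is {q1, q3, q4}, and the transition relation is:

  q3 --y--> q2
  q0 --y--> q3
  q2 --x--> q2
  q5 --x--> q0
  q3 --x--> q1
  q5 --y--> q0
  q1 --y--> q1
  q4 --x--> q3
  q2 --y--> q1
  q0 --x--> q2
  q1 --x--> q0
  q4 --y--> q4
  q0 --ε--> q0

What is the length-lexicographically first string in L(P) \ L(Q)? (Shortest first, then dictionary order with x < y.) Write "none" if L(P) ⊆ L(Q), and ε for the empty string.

Exploring the product automaton P × Q from the start pair (s0, q0), following both machines on each input symbol, reaches 5 state pairs: (s0, q0), (s0, q2), (s2, q3), (s2, q1), (s0, q1).
P accepts in {s1, s2} and Q accepts in {q1, q3, q4}. The reachable pairs whose P-component is accepting are (s2, q3), (s2, q1); in each of them the Q-component is accepting too, so the product for L(P) \ L(Q) (P-component accepting, Q-component rejecting) has no reachable accepting pair and the difference is empty.
So every string accepted by P is also accepted by Q: L(P) \ L(Q) = ∅ and there is no such string.

none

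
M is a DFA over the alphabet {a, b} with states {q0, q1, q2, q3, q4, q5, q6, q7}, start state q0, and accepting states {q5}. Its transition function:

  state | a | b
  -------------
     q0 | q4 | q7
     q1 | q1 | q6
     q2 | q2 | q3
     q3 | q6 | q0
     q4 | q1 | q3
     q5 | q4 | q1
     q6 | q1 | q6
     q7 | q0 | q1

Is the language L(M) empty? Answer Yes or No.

The states reachable from the start state are {q0, q1, q3, q4, q6, q7}.
None of the accepting states {q5} is reachable, so no string is accepted and L(M) = ∅.

Yes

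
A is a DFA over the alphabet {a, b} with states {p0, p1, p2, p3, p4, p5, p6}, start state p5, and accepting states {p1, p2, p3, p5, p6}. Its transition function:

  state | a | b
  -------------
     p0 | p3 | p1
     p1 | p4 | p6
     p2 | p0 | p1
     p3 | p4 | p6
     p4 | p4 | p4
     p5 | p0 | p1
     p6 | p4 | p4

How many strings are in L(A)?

The useful subgraph on states {p0, p1, p3, p5, p6} is acyclic, so L(A) is finite; the longest accepting path visits 4 useful states, giving maximum string length 3.
Counting accepting paths from p5 by length: 1 of length 0, 1 of length 1, 3 of length 2, 2 of length 3. Total 7.

7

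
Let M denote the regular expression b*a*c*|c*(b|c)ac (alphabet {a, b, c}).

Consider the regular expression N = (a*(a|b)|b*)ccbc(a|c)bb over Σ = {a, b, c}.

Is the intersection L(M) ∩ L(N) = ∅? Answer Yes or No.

Yes

Converting the expression M to a DFA (subset construction, then merging equivalent states) gives the minimal DFA with states {m0, m1, m2, m3, m4, m5, m6, m7, m8}, start state m0, accepting states {m0, m1, m2, m3, m5, m8} and transitions m0: a→m1, b→m2, c→m3; m1: a→m1, b→m4, c→m5; m2: a→m1, b→m2, c→m5; m3: a→m6, b→m7, c→m3; m4: a→m4, b→m4, c→m4; m5: a→m4, b→m4, c→m5; m6: a→m4, b→m4, c→m8; m7: a→m6, b→m4, c→m4; m8: a→m4, b→m4, c→m4.
Converting the expression N to a DFA (subset construction, then merging equivalent states) gives the minimal DFA with states {n0, n1, n2, n3, n4, n5, n6, n7, n8, n9, n10, n11}, start state n0, accepting states {n11} and transitions n0: a→n1, b→n2, c→n3; n1: a→n1, b→n4, c→n3; n2: a→n5, b→n2, c→n3; n3: a→n5, b→n5, c→n6; n4: a→n5, b→n5, c→n3; n5: a→n5, b→n5, c→n5; n6: a→n5, b→n7, c→n5; n7: a→n5, b→n5, c→n8; n8: a→n9, b→n5, c→n9; n9: a→n5, b→n10, c→n5; n10: a→n5, b→n11, c→n5; n11: a→n5, b→n5, c→n5.
Exploring the product automaton M × N from the start pair (m0, n0), following both machines on each input symbol, reaches 23 state pairs: (m0, n0), (m1, n1), (m2, n2), (m3, n3), (m4, n4), (m5, n3), (m1, n5), (m6, n5), (m7, n5), (m3, n6), (m4, n5), (m4, n3), (m5, n6), (m5, n5), (m8, n5), (m7, n7), (m3, n5), (m4, n6), (m4, n7), (m4, n8), (m4, n9), (m4, n10), (m4, n11).
M accepts in {m0, m1, m2, m3, m5, m8} and N accepts in {n11}; no reachable pair has both components accepting, so no string drives both machines to acceptance simultaneously and L(M) ∩ L(N) = ∅.
So no string is accepted by both, and the intersection is empty.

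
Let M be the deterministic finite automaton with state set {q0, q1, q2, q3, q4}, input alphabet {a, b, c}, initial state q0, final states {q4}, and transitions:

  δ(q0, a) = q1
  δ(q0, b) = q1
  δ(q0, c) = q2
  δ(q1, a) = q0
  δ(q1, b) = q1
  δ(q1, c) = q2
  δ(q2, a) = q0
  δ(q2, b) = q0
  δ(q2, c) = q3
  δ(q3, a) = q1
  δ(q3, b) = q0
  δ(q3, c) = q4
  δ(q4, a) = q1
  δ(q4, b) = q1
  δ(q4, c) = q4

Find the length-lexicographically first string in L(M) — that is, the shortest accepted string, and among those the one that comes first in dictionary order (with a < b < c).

ccc

A breadth-first search from q0 reaches an accepting state first via the path q0 → q2 → q3 → q4 on input ccc.
No string of length < 3 is accepted (BFS exhausts all shorter strings without reaching an accepting state), and ccc is the lexicographically least accepting string of length 3.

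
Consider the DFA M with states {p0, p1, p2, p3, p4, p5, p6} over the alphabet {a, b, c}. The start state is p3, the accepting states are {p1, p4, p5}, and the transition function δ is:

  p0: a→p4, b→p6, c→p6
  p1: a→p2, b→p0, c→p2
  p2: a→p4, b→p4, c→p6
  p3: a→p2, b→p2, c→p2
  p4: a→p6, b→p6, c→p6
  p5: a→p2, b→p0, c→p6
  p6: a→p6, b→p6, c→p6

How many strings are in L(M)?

6

The useful subgraph on states {p2, p3, p4} is acyclic, so L(M) is finite; the longest accepting path visits 3 useful states, giving maximum string length 2.
Counting accepting paths from p3 by length: 6 of length 2. Total 6.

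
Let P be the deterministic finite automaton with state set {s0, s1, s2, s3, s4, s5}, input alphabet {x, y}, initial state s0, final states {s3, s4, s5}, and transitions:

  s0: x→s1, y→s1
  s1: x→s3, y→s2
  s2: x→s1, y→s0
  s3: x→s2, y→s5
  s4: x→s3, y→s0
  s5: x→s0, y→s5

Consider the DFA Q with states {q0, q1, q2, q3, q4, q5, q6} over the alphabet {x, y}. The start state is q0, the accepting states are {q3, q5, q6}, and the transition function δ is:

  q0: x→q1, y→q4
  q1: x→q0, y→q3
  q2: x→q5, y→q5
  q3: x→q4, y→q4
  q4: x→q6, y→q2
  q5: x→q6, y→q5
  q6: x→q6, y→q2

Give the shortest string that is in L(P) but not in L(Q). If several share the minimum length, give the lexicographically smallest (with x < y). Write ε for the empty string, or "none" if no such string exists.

xx

The string xx is accepted by P but not by Q.
No shorter string lies in the difference, and xx is the lexicographically first length-2 string in L(P) \ L(Q).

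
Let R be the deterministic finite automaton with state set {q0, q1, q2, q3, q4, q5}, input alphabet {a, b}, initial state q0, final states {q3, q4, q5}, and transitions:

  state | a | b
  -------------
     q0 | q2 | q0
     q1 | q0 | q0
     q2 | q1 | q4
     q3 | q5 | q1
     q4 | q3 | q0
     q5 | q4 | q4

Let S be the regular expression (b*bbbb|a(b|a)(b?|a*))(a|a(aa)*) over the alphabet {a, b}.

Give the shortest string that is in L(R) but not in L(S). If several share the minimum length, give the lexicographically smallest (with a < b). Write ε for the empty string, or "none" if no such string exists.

The string ab is accepted by R but not by S.
No shorter string lies in the difference, and ab is the lexicographically first length-2 string in L(R) \ L(S).

ab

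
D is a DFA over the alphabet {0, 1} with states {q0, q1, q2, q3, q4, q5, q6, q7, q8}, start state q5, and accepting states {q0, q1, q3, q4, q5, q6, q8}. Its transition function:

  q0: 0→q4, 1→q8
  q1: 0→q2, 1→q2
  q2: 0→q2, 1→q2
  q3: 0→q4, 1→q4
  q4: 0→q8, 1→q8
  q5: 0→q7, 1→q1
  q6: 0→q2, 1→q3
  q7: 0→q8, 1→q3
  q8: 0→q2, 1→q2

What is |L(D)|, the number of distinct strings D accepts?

The useful subgraph on states {q1, q3, q4, q5, q7, q8} is acyclic, so L(D) is finite; the longest accepting path visits 5 useful states, giving maximum string length 4.
Counting accepting paths from q5 by length: 1 of length 0, 1 of length 1, 2 of length 2, 2 of length 3, 4 of length 4. Total 10.

10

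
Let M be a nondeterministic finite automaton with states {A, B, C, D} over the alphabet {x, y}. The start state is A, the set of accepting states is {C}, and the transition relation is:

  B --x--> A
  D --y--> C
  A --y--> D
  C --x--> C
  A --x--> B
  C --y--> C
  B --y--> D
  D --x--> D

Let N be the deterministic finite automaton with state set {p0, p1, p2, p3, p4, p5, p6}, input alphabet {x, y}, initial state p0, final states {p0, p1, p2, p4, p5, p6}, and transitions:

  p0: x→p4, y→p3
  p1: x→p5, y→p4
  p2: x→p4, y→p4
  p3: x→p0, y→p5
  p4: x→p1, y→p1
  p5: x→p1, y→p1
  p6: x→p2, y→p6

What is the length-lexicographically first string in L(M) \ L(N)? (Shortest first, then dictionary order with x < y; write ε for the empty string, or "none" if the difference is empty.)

The string yxy is accepted by M but not by N.
No shorter string lies in the difference, and yxy is the lexicographically first length-3 string in L(M) \ L(N).

yxy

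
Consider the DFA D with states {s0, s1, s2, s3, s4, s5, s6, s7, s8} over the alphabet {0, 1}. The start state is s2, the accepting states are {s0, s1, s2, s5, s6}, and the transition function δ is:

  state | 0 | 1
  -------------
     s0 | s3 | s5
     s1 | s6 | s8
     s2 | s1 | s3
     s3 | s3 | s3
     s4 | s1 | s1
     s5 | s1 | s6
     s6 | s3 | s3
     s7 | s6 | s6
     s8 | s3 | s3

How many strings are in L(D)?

3

The useful subgraph on states {s1, s2, s6} is acyclic, so L(D) is finite; the longest accepting path visits 3 useful states, giving maximum string length 2.
Counting accepting paths from s2 by length: 1 of length 0, 1 of length 1, 1 of length 2. Total 3.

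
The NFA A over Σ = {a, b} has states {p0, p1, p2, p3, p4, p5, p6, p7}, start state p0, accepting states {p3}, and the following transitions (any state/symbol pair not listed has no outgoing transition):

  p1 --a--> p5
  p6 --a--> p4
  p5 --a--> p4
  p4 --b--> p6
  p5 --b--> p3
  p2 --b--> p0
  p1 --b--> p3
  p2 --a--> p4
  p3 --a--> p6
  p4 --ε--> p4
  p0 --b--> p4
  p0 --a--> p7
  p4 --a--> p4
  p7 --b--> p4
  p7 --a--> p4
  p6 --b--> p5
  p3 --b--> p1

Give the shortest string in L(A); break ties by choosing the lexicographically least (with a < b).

A breadth-first search from p0 reaches an accepting state first via the path p0 → p4 → p6 → p5 → p3 on input bbbb.
No string of length < 4 is accepted (BFS exhausts all shorter strings without reaching an accepting state), and bbbb is the lexicographically least accepting string of length 4.

bbbb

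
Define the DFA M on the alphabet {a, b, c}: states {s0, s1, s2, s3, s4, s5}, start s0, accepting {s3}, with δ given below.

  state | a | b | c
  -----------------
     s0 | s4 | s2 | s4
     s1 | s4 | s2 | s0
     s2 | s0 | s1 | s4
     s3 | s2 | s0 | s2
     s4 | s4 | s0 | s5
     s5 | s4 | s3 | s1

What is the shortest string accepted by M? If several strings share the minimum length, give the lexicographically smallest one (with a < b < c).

acb

A breadth-first search from s0 reaches an accepting state first via the path s0 → s4 → s5 → s3 on input acb.
No string of length < 3 is accepted (BFS exhausts all shorter strings without reaching an accepting state), and acb is the lexicographically least accepting string of length 3.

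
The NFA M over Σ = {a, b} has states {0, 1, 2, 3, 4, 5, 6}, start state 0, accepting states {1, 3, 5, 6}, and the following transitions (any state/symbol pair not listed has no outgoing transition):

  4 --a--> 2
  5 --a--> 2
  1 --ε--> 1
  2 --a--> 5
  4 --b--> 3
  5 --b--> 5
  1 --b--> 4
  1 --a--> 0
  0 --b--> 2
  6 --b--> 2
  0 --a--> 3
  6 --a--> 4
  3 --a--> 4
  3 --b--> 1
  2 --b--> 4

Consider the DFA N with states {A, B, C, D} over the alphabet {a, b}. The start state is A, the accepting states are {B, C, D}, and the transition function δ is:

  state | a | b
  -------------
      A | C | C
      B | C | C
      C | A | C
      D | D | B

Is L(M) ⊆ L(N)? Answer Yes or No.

No

The string ba is in L(M) but not in L(N).
So L(M) ⊄ L(N).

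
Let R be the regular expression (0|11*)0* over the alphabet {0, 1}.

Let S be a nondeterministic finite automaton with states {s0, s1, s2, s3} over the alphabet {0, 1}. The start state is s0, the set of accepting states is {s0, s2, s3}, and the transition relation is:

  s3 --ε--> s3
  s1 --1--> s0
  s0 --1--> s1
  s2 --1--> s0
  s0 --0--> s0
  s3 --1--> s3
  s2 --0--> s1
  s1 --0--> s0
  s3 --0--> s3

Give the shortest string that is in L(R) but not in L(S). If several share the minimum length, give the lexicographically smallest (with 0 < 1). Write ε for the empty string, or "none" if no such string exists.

1

The string 1 is accepted by R but not by S.
No shorter string lies in the difference, and 1 is the lexicographically first length-1 string in L(R) \ L(S).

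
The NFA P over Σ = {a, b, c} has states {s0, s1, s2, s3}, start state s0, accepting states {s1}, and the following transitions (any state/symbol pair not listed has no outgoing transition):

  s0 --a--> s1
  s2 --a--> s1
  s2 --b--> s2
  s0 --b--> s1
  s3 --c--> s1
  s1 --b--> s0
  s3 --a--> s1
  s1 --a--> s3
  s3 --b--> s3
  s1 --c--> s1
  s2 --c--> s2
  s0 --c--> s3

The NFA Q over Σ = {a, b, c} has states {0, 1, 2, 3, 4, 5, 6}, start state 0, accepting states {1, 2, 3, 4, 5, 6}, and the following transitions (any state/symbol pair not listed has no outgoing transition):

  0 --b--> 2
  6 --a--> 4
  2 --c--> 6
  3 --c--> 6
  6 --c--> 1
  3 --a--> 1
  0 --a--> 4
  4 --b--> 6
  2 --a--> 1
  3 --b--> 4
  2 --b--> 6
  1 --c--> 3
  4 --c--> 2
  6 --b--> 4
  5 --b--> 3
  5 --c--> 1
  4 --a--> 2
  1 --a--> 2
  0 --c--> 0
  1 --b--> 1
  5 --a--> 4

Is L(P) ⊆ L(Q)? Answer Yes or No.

No

The string cc is in L(P) but not in L(Q).
So L(P) ⊄ L(Q).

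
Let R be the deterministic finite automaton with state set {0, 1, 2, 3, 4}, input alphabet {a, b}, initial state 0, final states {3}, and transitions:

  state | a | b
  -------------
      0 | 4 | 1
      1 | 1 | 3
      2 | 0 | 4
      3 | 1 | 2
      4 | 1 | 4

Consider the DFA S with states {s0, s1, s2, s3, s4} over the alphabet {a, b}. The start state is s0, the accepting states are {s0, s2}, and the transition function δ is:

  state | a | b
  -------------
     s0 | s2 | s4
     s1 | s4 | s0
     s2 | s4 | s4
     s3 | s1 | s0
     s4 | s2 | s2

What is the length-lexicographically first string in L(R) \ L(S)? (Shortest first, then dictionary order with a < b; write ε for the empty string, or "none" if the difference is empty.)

bab

The string bab is accepted by R but not by S.
No shorter string lies in the difference, and bab is the lexicographically first length-3 string in L(R) \ L(S).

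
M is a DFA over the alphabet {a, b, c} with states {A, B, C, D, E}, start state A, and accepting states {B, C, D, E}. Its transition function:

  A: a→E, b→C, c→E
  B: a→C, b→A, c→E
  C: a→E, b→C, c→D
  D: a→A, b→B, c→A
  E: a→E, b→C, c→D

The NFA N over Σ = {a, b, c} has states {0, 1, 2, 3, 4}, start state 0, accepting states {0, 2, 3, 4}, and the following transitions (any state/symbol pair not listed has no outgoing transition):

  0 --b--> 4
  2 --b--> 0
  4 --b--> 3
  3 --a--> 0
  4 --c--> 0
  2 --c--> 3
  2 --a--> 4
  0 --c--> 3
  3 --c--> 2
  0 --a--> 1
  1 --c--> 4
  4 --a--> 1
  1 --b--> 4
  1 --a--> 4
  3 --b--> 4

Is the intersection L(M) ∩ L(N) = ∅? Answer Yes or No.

The string b is accepted by both M and N.
Hence L(M) ∩ L(N) ≠ ∅.

No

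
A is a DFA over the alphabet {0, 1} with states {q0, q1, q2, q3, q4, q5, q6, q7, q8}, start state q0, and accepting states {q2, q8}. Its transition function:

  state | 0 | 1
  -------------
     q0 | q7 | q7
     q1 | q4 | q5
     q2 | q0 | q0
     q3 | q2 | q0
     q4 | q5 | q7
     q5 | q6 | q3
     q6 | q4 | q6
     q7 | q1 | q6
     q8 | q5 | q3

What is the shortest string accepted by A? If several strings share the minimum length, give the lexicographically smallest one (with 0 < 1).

A breadth-first search from q0 reaches an accepting state first via the path q0 → q7 → q1 → q5 → q3 → q2 on input 00110.
No string of length < 5 is accepted (BFS exhausts all shorter strings without reaching an accepting state), and 00110 is the lexicographically least accepting string of length 5.

00110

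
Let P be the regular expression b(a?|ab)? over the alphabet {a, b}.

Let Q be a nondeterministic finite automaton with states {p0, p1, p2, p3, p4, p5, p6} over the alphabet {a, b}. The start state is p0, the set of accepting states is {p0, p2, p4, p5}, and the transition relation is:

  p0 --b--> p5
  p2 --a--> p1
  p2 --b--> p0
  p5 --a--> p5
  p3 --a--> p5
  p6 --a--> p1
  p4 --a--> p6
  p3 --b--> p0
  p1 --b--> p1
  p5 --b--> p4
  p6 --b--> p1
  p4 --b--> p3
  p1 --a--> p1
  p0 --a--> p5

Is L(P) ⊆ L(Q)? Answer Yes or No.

Yes

Converting the expression P to a DFA (subset construction, then merging equivalent states) gives the minimal DFA with states {r0, r1, r2, r3, r4}, start state r0, accepting states {r2, r3, r4} and transitions r0: a→r1, b→r2; r1: a→r1, b→r1; r2: a→r3, b→r1; r3: a→r1, b→r4; r4: a→r1, b→r1.
Exploring the product automaton P × Q from the start pair (r0, p0), following both machines on each input symbol, reaches 10 state pairs: (r0, p0), (r1, p5), (r2, p5), (r1, p4), (r3, p5), (r1, p6), (r1, p3), (r4, p4), (r1, p1), (r1, p0).
P accepts in {r2, r3, r4} and Q accepts in {p0, p2, p4, p5}. The reachable pairs whose P-component is accepting are (r2, p5), (r3, p5), (r4, p4); in each of them the Q-component is accepting too, so the product for L(P) \ L(Q) (P-component accepting, Q-component rejecting) has no reachable accepting pair and the difference is empty.
Hence every string in L(P) is also in L(Q).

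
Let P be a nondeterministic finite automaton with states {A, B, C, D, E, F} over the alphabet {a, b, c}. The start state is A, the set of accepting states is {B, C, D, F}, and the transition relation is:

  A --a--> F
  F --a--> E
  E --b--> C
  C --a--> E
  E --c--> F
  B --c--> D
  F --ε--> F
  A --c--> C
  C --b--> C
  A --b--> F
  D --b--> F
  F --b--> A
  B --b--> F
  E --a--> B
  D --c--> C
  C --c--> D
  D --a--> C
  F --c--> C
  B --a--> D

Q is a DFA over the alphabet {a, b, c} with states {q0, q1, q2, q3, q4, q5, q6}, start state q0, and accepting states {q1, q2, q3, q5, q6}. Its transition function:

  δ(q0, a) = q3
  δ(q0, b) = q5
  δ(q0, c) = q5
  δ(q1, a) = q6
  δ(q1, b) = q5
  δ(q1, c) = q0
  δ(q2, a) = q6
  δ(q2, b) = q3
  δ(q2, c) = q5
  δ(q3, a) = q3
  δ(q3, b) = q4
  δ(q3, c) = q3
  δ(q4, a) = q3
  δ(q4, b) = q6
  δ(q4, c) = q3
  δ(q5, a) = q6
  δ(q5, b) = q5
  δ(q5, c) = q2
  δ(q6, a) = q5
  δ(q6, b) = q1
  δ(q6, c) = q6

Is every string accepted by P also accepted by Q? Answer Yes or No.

The string aab is in L(P) but not in L(Q).
So L(P) ⊄ L(Q).

No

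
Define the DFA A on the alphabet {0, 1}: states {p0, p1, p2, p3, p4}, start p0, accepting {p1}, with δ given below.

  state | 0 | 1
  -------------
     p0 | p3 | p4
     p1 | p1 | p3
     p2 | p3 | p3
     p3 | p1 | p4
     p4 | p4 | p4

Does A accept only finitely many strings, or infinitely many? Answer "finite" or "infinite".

infinite

State p1 is reachable from the start and can reach an accepting state, and it lies on the cycle p1 → p1.
Traversing that cycle any number of times yields accepted strings of unbounded length, so the language is infinite.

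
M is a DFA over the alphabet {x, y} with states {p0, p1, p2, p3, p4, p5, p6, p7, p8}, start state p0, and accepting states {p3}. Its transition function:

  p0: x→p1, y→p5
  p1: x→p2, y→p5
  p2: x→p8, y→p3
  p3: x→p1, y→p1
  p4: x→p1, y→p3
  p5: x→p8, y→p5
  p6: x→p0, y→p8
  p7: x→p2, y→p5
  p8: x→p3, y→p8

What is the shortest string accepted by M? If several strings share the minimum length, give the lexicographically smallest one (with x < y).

xxy

A breadth-first search from p0 reaches an accepting state first via the path p0 → p1 → p2 → p3 on input xxy.
No string of length < 3 is accepted (BFS exhausts all shorter strings without reaching an accepting state), and xxy is the lexicographically least accepting string of length 3.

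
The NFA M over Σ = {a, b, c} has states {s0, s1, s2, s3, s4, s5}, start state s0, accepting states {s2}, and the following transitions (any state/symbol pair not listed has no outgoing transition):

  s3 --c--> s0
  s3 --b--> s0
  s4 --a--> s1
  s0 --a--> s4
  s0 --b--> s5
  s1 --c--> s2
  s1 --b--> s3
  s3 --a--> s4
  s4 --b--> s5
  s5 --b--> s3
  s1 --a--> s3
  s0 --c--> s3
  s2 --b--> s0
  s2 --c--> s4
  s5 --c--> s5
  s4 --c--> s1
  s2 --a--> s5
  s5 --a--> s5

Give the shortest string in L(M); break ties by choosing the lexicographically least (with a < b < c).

aac

A breadth-first search from s0 reaches an accepting state first via the path s0 → s4 → s1 → s2 on input aac.
No string of length < 3 is accepted (BFS exhausts all shorter strings without reaching an accepting state), and aac is the lexicographically least accepting string of length 3.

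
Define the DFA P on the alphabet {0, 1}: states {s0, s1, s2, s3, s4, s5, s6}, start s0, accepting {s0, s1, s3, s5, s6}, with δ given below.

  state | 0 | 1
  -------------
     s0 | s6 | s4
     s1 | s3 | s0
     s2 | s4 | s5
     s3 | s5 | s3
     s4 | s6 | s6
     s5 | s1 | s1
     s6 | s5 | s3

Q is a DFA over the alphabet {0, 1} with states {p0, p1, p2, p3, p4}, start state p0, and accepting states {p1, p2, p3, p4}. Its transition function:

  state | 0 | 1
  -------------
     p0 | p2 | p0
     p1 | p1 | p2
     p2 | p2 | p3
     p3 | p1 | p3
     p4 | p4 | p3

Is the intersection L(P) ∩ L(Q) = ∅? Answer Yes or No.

The string 0 is accepted by both P and Q.
Hence L(P) ∩ L(Q) ≠ ∅.

No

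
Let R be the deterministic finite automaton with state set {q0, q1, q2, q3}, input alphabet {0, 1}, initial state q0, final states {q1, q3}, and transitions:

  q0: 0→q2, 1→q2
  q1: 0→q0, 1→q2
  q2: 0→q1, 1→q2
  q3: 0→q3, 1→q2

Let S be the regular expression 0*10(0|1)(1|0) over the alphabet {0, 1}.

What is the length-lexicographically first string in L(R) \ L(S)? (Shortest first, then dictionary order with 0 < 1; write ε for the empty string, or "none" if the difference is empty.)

00

The string 00 is accepted by R but not by S.
No shorter string lies in the difference, and 00 is the lexicographically first length-2 string in L(R) \ L(S).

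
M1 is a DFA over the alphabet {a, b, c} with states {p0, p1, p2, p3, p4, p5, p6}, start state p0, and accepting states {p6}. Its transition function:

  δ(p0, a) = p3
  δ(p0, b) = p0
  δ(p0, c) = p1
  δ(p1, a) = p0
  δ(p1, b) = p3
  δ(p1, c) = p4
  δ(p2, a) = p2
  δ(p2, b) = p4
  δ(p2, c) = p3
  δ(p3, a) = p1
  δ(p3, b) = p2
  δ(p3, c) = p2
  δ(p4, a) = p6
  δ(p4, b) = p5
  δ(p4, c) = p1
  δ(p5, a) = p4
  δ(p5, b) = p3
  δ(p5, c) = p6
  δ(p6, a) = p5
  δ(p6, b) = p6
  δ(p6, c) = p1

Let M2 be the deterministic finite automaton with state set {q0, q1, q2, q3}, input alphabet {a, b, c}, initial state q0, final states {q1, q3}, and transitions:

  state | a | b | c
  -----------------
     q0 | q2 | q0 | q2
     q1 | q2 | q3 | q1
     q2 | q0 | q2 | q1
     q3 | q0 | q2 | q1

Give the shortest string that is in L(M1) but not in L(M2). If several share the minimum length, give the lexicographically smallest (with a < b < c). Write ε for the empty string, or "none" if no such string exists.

cca

The string cca is accepted by M1 but not by M2.
No shorter string lies in the difference, and cca is the lexicographically first length-3 string in L(M1) \ L(M2).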